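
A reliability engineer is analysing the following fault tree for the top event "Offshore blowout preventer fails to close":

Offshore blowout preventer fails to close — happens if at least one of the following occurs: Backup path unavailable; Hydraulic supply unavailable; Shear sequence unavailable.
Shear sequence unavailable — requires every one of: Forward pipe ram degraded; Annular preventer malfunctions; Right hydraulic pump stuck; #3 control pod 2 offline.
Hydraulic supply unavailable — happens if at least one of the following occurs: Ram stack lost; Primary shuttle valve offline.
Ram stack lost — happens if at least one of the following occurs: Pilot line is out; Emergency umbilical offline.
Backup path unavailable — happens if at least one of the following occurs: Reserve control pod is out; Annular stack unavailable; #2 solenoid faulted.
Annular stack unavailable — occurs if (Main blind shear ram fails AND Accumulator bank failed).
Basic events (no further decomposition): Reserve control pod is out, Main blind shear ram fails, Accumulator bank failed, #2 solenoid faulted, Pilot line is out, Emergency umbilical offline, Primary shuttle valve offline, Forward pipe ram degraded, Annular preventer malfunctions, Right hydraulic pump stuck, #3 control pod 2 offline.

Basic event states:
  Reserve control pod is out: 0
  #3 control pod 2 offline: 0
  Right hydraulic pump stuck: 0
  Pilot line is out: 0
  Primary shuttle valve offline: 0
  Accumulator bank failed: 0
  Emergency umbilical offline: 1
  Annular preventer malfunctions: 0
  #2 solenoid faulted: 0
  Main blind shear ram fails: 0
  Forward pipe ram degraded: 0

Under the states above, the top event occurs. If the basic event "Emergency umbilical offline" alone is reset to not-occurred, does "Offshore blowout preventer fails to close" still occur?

No

Counterfactual: set "Emergency umbilical offline" to not occurred.
Annular stack unavailable [AND]: Main blind shear ram fails=not, Accumulator bank failed=not → not all inputs occur → does not occur.
Backup path unavailable [OR]: Reserve control pod is out=not, Annular stack unavailable=not, #2 solenoid faulted=not → no input occurs → does not occur.
Ram stack lost [OR]: Pilot line is out=not, Emergency umbilical offline=not → no input occurs → does not occur.
Hydraulic supply unavailable [OR]: Ram stack lost=not, Primary shuttle valve offline=not → no input occurs → does not occur.
Shear sequence unavailable [AND]: Forward pipe ram degraded=not, Annular preventer malfunctions=not, Right hydraulic pump stuck=not, #3 control pod 2 offline=not → not all inputs occur → does not occur.
Offshore blowout preventer fails to close [OR]: Backup path unavailable=not, Hydraulic supply unavailable=not, Shear sequence unavailable=not → no input occurs → does not occur.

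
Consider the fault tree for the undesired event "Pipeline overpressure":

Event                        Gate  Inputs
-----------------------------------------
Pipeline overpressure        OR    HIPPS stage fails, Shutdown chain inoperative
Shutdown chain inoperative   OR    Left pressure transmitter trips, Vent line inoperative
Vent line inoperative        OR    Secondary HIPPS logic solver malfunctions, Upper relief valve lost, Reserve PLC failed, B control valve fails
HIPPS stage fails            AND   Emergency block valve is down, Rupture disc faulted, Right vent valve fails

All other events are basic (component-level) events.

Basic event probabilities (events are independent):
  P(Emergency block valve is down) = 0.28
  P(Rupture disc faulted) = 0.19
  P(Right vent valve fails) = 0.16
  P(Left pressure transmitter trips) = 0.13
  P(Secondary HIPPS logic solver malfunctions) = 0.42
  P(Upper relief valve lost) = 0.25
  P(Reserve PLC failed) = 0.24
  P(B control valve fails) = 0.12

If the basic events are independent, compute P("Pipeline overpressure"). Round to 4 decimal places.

0.7490

P(HIPPS stage fails) [AND] = 0.28 × 0.19 × 0.16 = 0.008512
P(Vent line inoperative) [OR] = 1 − (1−0.42) × (1−0.25) × (1−0.24) × (1−0.12) = 0.709072
P(Shutdown chain inoperative) [OR] = 1 − (1−0.13) × (1−0.709072) = 0.746893
P(Pipeline overpressure) [OR] = 1 − (1−0.008512) × (1−0.746893) = 0.749047
Rounded to 4 decimal places: P(Pipeline overpressure) ≈ 0.7490.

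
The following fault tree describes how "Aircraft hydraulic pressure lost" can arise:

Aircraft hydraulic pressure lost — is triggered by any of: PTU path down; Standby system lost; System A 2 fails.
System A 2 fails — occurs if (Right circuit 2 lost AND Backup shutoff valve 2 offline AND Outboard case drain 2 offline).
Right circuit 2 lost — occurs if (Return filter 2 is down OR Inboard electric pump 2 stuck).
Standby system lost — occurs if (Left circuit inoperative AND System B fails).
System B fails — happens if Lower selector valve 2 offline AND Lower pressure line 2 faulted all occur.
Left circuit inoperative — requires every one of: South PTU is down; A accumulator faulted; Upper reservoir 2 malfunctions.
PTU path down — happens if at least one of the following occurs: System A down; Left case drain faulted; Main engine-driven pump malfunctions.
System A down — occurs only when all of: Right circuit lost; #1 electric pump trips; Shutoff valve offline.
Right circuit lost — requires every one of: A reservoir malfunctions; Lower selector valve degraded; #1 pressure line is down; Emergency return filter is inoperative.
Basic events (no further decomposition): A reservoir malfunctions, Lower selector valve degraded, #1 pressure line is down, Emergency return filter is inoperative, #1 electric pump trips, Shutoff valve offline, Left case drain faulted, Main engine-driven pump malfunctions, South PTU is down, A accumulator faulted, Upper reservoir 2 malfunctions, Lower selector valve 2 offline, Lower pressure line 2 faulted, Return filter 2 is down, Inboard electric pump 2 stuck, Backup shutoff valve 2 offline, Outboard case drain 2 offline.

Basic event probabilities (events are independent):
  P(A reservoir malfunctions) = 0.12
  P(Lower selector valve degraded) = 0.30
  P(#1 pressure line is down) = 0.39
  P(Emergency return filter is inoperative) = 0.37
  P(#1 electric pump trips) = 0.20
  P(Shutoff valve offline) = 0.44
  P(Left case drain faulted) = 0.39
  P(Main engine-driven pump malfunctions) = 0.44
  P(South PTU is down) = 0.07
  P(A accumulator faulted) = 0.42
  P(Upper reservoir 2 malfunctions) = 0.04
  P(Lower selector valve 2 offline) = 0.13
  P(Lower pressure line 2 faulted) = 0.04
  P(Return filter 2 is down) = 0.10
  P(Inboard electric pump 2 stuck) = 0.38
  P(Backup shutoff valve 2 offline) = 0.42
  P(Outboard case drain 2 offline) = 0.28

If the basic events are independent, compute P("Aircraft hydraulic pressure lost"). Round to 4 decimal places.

0.6763

P(Right circuit lost) [AND] = 0.12 × 0.30 × 0.39 × 0.37 = 0.005195
P(System A down) [AND] = 0.005195 × 0.20 × 0.44 = 0.000457
P(PTU path down) [OR] = 1 − (1−0.000457) × (1−0.39) × (1−0.44) = 0.658556
P(Left circuit inoperative) [AND] = 0.07 × 0.42 × 0.04 = 0.001176
P(System B fails) [AND] = 0.13 × 0.04 = 0.005200
P(Standby system lost) [AND] = 0.001176 × 0.005200 = 0.000006
P(Right circuit 2 lost) [OR] = 1 − (1−0.10) × (1−0.38) = 0.442000
P(System A 2 fails) [AND] = 0.442000 × 0.42 × 0.28 = 0.051979
P(Aircraft hydraulic pressure lost) [OR] = 1 − (1−0.658556) × (1−0.000006) × (1−0.051979) = 0.676306
Rounded to 4 decimal places: P(Aircraft hydraulic pressure lost) ≈ 0.6763.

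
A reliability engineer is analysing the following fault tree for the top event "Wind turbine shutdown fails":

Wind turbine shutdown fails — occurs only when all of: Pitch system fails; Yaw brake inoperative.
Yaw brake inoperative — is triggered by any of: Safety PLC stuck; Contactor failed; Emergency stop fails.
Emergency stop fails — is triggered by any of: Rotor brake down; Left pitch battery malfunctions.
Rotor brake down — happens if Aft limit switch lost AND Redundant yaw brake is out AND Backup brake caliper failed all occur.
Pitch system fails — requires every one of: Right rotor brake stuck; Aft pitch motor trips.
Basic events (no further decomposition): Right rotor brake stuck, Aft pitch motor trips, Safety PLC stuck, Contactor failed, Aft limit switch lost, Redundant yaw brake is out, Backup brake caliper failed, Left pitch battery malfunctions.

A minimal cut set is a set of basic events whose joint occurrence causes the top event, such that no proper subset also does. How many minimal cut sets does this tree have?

4

Pitch system fails [AND]: one cut set from each child combined → 1 × 1 = 1 cut set(s).
Rotor brake down [AND]: one cut set from each child combined → 1 × 1 × 1 = 1 cut set(s).
Emergency stop fails [OR]: union of children's cut sets → 2 cut set(s).
Yaw brake inoperative [OR]: union of children's cut sets → 4 cut set(s).
Wind turbine shutdown fails [AND]: one cut set from each child combined → 1 × 4 = 4 cut set(s).
Minimal cut sets: {Aft pitch motor trips, Right rotor brake stuck, Safety PLC stuck}; {Aft pitch motor trips, Contactor failed, Right rotor brake stuck}; {Aft limit switch lost, Aft pitch motor trips, Backup brake caliper failed, Redundant yaw brake is out, Right rotor brake stuck}; {Aft pitch motor trips, Left pitch battery malfunctions, Right rotor brake stuck}.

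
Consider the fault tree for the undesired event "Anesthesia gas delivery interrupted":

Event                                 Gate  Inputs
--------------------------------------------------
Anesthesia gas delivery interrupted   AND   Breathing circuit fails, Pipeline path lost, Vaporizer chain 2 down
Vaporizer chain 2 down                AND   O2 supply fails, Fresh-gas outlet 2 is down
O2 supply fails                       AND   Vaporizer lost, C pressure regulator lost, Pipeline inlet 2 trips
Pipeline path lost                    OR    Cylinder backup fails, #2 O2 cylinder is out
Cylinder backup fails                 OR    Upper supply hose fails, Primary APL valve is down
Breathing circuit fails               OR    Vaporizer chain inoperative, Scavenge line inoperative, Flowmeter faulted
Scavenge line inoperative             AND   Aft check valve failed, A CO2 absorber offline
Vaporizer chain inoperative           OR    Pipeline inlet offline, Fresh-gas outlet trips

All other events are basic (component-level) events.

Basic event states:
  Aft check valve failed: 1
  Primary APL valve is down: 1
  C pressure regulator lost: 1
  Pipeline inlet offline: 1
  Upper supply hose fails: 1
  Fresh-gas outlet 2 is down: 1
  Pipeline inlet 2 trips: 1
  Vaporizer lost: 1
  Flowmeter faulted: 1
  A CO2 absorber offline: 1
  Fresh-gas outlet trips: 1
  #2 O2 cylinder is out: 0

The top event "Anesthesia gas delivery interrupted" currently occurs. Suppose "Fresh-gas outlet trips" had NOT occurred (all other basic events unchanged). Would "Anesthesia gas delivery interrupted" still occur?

Counterfactual: set "Fresh-gas outlet trips" to not occurred.
Vaporizer chain inoperative [OR]: Pipeline inlet offline=occurs, Fresh-gas outlet trips=not → at least one input occurs → occurs.
Scavenge line inoperative [AND]: Aft check valve failed=occurs, A CO2 absorber offline=occurs → all inputs occur → occurs.
Breathing circuit fails [OR]: Vaporizer chain inoperative=occurs, Scavenge line inoperative=occurs, Flowmeter faulted=occurs → at least one input occurs → occurs.
Cylinder backup fails [OR]: Upper supply hose fails=occurs, Primary APL valve is down=occurs → at least one input occurs → occurs.
Pipeline path lost [OR]: Cylinder backup fails=occurs, #2 O2 cylinder is out=not → at least one input occurs → occurs.
O2 supply fails [AND]: Vaporizer lost=occurs, C pressure regulator lost=occurs, Pipeline inlet 2 trips=occurs → all inputs occur → occurs.
Vaporizer chain 2 down [AND]: O2 supply fails=occurs, Fresh-gas outlet 2 is down=occurs → all inputs occur → occurs.
Anesthesia gas delivery interrupted [AND]: Breathing circuit fails=occurs, Pipeline path lost=occurs, Vaporizer chain 2 down=occurs → all inputs occur → occurs.

Yes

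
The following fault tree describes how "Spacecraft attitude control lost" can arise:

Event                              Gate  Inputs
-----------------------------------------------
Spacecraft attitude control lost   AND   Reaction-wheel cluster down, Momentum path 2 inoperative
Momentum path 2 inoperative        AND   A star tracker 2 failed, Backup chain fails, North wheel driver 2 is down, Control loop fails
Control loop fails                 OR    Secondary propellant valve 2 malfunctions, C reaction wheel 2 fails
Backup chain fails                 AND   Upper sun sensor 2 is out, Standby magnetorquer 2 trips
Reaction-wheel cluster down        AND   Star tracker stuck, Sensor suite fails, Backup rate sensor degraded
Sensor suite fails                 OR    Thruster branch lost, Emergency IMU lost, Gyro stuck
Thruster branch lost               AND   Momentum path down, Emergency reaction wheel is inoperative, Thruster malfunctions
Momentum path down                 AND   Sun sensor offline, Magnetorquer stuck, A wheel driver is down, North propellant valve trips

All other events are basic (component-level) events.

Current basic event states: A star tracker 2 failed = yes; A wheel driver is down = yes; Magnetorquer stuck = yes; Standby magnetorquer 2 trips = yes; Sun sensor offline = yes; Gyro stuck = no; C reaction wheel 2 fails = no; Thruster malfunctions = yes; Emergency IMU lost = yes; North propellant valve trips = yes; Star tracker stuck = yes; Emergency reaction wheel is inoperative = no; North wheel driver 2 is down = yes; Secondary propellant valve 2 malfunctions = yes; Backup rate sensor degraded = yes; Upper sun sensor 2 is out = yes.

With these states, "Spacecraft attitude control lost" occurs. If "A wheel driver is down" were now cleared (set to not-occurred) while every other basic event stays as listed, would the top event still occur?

Counterfactual: set "A wheel driver is down" to not occurred.
Momentum path down [AND]: Sun sensor offline=occurs, Magnetorquer stuck=occurs, A wheel driver is down=not, North propellant valve trips=occurs → not all inputs occur → does not occur.
Thruster branch lost [AND]: Momentum path down=not, Emergency reaction wheel is inoperative=not, Thruster malfunctions=occurs → not all inputs occur → does not occur.
Sensor suite fails [OR]: Thruster branch lost=not, Emergency IMU lost=occurs, Gyro stuck=not → at least one input occurs → occurs.
Reaction-wheel cluster down [AND]: Star tracker stuck=occurs, Sensor suite fails=occurs, Backup rate sensor degraded=occurs → all inputs occur → occurs.
Backup chain fails [AND]: Upper sun sensor 2 is out=occurs, Standby magnetorquer 2 trips=occurs → all inputs occur → occurs.
Control loop fails [OR]: Secondary propellant valve 2 malfunctions=occurs, C reaction wheel 2 fails=not → at least one input occurs → occurs.
Momentum path 2 inoperative [AND]: A star tracker 2 failed=occurs, Backup chain fails=occurs, North wheel driver 2 is down=occurs, Control loop fails=occurs → all inputs occur → occurs.
Spacecraft attitude control lost [AND]: Reaction-wheel cluster down=occurs, Momentum path 2 inoperative=occurs → all inputs occur → occurs.

Yes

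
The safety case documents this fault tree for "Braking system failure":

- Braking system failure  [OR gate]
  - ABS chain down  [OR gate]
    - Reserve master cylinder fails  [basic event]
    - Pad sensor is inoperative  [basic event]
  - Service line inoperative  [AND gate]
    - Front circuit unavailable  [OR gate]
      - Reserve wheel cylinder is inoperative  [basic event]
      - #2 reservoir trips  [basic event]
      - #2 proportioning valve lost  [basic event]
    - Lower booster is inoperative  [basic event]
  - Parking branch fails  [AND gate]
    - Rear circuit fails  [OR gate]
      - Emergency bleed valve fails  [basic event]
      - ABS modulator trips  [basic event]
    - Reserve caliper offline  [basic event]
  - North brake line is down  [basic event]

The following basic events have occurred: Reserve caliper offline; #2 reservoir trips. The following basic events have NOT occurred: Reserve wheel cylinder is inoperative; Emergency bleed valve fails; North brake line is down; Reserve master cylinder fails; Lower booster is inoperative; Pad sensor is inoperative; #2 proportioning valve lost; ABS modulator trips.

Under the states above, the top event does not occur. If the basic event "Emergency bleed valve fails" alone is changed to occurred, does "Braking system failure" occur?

Yes

Counterfactual: set "Emergency bleed valve fails" to occurred.
ABS chain down [OR]: Reserve master cylinder fails=not, Pad sensor is inoperative=not → no input occurs → does not occur.
Front circuit unavailable [OR]: Reserve wheel cylinder is inoperative=not, #2 reservoir trips=occurs, #2 proportioning valve lost=not → at least one input occurs → occurs.
Service line inoperative [AND]: Front circuit unavailable=occurs, Lower booster is inoperative=not → not all inputs occur → does not occur.
Rear circuit fails [OR]: Emergency bleed valve fails=occurs, ABS modulator trips=not → at least one input occurs → occurs.
Parking branch fails [AND]: Rear circuit fails=occurs, Reserve caliper offline=occurs → all inputs occur → occurs.
Braking system failure [OR]: ABS chain down=not, Service line inoperative=not, Parking branch fails=occurs, North brake line is down=not → at least one input occurs → occurs.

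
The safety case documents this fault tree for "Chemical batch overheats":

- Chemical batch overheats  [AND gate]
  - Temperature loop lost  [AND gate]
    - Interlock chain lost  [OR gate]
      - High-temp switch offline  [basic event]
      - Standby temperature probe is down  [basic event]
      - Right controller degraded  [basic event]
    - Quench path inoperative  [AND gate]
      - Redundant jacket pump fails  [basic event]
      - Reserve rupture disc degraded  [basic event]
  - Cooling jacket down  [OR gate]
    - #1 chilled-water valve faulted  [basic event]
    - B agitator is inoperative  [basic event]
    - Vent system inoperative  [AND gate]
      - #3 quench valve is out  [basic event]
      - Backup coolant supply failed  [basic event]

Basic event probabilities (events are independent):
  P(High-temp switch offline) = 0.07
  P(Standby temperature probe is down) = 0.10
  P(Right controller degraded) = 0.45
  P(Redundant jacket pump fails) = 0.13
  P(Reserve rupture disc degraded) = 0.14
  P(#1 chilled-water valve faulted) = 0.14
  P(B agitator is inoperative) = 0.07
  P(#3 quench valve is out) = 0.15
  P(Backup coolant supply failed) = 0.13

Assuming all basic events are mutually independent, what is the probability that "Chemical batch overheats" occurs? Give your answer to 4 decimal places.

P(Interlock chain lost) [OR] = 1 − (1−0.07) × (1−0.10) × (1−0.45) = 0.539650
P(Quench path inoperative) [AND] = 0.13 × 0.14 = 0.018200
P(Temperature loop lost) [AND] = 0.539650 × 0.018200 = 0.009822
P(Vent system inoperative) [AND] = 0.15 × 0.13 = 0.019500
P(Cooling jacket down) [OR] = 1 − (1−0.14) × (1−0.07) × (1−0.019500) = 0.215796
P(Chemical batch overheats) [AND] = 0.009822 × 0.215796 = 0.002120
Rounded to 4 decimal places: P(Chemical batch overheats) ≈ 0.0021.

0.0021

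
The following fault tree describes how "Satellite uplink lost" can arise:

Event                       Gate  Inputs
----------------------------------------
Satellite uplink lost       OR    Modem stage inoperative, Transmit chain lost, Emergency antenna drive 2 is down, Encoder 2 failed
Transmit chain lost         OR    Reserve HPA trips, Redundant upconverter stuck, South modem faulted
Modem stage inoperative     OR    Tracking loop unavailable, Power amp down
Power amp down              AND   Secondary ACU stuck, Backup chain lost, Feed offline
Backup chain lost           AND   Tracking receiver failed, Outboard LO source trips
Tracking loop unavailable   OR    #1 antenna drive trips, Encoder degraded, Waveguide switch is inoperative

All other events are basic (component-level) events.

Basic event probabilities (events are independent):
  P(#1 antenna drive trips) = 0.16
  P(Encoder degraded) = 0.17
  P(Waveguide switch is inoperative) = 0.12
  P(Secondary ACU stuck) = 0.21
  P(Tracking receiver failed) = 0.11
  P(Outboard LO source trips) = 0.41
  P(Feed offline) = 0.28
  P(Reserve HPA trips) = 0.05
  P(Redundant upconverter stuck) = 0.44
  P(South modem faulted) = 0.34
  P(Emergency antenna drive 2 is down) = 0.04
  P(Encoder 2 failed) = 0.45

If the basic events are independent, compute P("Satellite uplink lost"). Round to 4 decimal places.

P(Tracking loop unavailable) [OR] = 1 − (1−0.16) × (1−0.17) × (1−0.12) = 0.386464
P(Backup chain lost) [AND] = 0.11 × 0.41 = 0.045100
P(Power amp down) [AND] = 0.21 × 0.045100 × 0.28 = 0.002652
P(Modem stage inoperative) [OR] = 1 − (1−0.386464) × (1−0.002652) = 0.388091
P(Transmit chain lost) [OR] = 1 − (1−0.05) × (1−0.44) × (1−0.34) = 0.648880
P(Satellite uplink lost) [OR] = 1 − (1−0.388091) × (1−0.648880) × (1−0.04) × (1−0.45) = 0.886557
Rounded to 4 decimal places: P(Satellite uplink lost) ≈ 0.8866.

0.8866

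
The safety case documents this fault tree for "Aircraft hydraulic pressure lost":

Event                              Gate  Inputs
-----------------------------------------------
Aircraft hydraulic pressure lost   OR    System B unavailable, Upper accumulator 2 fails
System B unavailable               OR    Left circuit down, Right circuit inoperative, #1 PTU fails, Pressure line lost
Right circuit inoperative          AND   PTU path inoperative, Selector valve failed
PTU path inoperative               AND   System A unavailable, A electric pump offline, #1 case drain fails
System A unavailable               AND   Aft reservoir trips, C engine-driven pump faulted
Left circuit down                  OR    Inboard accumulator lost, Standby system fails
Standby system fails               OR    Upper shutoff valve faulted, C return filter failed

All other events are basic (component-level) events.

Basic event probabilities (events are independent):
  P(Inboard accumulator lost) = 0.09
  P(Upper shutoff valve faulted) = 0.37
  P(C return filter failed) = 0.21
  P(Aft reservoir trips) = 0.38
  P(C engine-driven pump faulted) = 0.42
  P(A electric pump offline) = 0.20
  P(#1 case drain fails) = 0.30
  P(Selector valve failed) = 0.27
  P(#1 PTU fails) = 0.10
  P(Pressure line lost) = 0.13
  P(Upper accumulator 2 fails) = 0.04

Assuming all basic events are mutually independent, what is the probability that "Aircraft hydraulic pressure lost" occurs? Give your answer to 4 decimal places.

0.6604

P(Standby system fails) [OR] = 1 − (1−0.37) × (1−0.21) = 0.502300
P(Left circuit down) [OR] = 1 − (1−0.09) × (1−0.502300) = 0.547093
P(System A unavailable) [AND] = 0.38 × 0.42 = 0.159600
P(PTU path inoperative) [AND] = 0.159600 × 0.20 × 0.30 = 0.009576
P(Right circuit inoperative) [AND] = 0.009576 × 0.27 = 0.002586
P(System B unavailable) [OR] = 1 − (1−0.547093) × (1−0.002586) × (1−0.10) × (1−0.13) = 0.646291
P(Aircraft hydraulic pressure lost) [OR] = 1 − (1−0.646291) × (1−0.04) = 0.660439
Rounded to 4 decimal places: P(Aircraft hydraulic pressure lost) ≈ 0.6604.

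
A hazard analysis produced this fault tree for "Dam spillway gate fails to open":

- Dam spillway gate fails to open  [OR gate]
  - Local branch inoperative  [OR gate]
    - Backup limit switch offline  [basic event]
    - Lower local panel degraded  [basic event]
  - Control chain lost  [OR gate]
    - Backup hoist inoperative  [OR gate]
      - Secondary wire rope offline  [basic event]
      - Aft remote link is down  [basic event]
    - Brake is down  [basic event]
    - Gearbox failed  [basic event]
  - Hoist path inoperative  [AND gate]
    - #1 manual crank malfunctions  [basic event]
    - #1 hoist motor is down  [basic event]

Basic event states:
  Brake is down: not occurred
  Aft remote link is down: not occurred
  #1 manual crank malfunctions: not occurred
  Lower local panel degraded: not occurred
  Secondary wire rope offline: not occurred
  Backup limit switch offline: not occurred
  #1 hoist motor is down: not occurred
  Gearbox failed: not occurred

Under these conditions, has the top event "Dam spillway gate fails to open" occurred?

Local branch inoperative [OR]: Backup limit switch offline=not, Lower local panel degraded=not → no input occurs → does not occur.
Backup hoist inoperative [OR]: Secondary wire rope offline=not, Aft remote link is down=not → no input occurs → does not occur.
Control chain lost [OR]: Backup hoist inoperative=not, Brake is down=not, Gearbox failed=not → no input occurs → does not occur.
Hoist path inoperative [AND]: #1 manual crank malfunctions=not, #1 hoist motor is down=not → not all inputs occur → does not occur.
Dam spillway gate fails to open [OR]: Local branch inoperative=not, Control chain lost=not, Hoist path inoperative=not → no input occurs → does not occur.

No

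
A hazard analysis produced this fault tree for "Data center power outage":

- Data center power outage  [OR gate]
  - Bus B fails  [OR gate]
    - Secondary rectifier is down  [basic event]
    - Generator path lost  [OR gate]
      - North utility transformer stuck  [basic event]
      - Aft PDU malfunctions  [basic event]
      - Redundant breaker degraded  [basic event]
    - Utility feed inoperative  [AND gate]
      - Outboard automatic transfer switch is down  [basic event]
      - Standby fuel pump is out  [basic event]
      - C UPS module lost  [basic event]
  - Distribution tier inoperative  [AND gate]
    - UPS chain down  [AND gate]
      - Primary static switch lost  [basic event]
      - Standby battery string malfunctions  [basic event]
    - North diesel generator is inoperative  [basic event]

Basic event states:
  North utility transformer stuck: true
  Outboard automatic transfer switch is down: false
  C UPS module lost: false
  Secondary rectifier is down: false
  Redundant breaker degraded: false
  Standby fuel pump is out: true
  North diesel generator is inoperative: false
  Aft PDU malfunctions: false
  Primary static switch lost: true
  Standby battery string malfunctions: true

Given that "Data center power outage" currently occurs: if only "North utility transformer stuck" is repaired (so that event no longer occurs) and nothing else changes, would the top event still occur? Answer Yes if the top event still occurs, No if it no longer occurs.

No

Counterfactual: set "North utility transformer stuck" to not occurred.
Generator path lost [OR]: North utility transformer stuck=not, Aft PDU malfunctions=not, Redundant breaker degraded=not → no input occurs → does not occur.
Utility feed inoperative [AND]: Outboard automatic transfer switch is down=not, Standby fuel pump is out=occurs, C UPS module lost=not → not all inputs occur → does not occur.
Bus B fails [OR]: Secondary rectifier is down=not, Generator path lost=not, Utility feed inoperative=not → no input occurs → does not occur.
UPS chain down [AND]: Primary static switch lost=occurs, Standby battery string malfunctions=occurs → all inputs occur → occurs.
Distribution tier inoperative [AND]: UPS chain down=occurs, North diesel generator is inoperative=not → not all inputs occur → does not occur.
Data center power outage [OR]: Bus B fails=not, Distribution tier inoperative=not → no input occurs → does not occur.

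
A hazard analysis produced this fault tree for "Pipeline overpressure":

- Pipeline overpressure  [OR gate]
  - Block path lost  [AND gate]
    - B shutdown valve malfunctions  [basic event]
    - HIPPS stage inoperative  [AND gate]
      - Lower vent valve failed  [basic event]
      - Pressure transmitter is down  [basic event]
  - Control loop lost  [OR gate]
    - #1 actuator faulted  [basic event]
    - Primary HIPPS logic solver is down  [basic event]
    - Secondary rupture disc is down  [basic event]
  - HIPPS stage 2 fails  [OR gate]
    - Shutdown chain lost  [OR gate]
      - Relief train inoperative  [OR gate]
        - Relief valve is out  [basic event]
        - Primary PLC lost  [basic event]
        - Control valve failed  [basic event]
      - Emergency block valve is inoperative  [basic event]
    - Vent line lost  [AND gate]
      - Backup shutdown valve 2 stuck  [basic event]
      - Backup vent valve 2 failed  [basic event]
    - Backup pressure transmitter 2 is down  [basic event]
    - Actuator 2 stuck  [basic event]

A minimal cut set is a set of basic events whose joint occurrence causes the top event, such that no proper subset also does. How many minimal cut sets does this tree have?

HIPPS stage inoperative [AND]: one cut set from each child combined → 1 × 1 = 1 cut set(s).
Block path lost [AND]: one cut set from each child combined → 1 × 1 = 1 cut set(s).
Control loop lost [OR]: union of children's cut sets → 3 cut set(s).
Relief train inoperative [OR]: union of children's cut sets → 3 cut set(s).
Shutdown chain lost [OR]: union of children's cut sets → 4 cut set(s).
Vent line lost [AND]: one cut set from each child combined → 1 × 1 = 1 cut set(s).
HIPPS stage 2 fails [OR]: union of children's cut sets → 7 cut set(s).
Pipeline overpressure [OR]: union of children's cut sets → 11 cut set(s).

11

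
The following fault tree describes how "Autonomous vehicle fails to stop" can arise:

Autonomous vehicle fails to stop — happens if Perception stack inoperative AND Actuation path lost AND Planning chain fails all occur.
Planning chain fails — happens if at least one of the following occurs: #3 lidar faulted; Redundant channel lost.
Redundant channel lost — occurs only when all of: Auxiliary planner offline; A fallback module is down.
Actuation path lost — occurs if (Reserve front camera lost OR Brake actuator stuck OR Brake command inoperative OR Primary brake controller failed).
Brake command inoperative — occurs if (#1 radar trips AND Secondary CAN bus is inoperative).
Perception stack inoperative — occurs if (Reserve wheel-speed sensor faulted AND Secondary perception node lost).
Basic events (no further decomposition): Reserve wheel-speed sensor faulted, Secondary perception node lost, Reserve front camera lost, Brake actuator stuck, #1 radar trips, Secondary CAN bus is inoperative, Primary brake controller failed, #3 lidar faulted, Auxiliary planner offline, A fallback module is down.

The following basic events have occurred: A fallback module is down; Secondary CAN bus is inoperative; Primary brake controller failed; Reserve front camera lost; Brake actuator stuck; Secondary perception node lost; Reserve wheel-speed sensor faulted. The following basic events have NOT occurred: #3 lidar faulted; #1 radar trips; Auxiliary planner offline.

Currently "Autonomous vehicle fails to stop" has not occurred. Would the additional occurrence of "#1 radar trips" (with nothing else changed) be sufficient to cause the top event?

No

Counterfactual: set "#1 radar trips" to occurred.
Perception stack inoperative [AND]: Reserve wheel-speed sensor faulted=occurs, Secondary perception node lost=occurs → all inputs occur → occurs.
Brake command inoperative [AND]: #1 radar trips=occurs, Secondary CAN bus is inoperative=occurs → all inputs occur → occurs.
Actuation path lost [OR]: Reserve front camera lost=occurs, Brake actuator stuck=occurs, Brake command inoperative=occurs, Primary brake controller failed=occurs → at least one input occurs → occurs.
Redundant channel lost [AND]: Auxiliary planner offline=not, A fallback module is down=occurs → not all inputs occur → does not occur.
Planning chain fails [OR]: #3 lidar faulted=not, Redundant channel lost=not → no input occurs → does not occur.
Autonomous vehicle fails to stop [AND]: Perception stack inoperative=occurs, Actuation path lost=occurs, Planning chain fails=not → not all inputs occur → does not occur.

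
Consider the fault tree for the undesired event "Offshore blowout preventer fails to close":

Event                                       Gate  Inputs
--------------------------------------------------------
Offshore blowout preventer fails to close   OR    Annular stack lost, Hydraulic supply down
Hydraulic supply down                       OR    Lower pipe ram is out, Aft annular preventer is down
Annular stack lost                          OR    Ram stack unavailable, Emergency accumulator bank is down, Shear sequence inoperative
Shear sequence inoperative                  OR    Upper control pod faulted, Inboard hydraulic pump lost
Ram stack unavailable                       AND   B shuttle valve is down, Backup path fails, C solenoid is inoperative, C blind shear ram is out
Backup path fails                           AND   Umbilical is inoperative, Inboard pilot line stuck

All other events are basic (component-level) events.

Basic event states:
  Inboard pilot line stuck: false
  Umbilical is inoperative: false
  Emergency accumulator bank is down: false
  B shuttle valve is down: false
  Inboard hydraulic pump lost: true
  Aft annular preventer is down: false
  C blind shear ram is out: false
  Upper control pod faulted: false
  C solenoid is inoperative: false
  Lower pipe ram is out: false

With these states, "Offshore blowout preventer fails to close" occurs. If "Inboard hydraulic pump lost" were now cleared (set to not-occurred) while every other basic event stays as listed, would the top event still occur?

No

Counterfactual: set "Inboard hydraulic pump lost" to not occurred.
Backup path fails [AND]: Umbilical is inoperative=not, Inboard pilot line stuck=not → not all inputs occur → does not occur.
Ram stack unavailable [AND]: B shuttle valve is down=not, Backup path fails=not, C solenoid is inoperative=not, C blind shear ram is out=not → not all inputs occur → does not occur.
Shear sequence inoperative [OR]: Upper control pod faulted=not, Inboard hydraulic pump lost=not → no input occurs → does not occur.
Annular stack lost [OR]: Ram stack unavailable=not, Emergency accumulator bank is down=not, Shear sequence inoperative=not → no input occurs → does not occur.
Hydraulic supply down [OR]: Lower pipe ram is out=not, Aft annular preventer is down=not → no input occurs → does not occur.
Offshore blowout preventer fails to close [OR]: Annular stack lost=not, Hydraulic supply down=not → no input occurs → does not occur.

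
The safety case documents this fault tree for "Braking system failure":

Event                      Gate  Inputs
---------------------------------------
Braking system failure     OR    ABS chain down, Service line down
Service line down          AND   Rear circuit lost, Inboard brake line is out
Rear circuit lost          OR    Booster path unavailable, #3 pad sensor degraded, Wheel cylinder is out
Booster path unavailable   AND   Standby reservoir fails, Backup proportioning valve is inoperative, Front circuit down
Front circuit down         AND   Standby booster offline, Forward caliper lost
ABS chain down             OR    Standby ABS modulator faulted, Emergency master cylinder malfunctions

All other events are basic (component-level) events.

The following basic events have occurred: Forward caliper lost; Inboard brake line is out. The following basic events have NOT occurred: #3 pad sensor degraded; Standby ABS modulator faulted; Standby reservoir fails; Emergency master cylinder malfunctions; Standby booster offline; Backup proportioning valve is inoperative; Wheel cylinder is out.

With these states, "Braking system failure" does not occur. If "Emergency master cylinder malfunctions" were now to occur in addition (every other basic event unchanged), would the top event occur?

Yes

Counterfactual: set "Emergency master cylinder malfunctions" to occurred.
ABS chain down [OR]: Standby ABS modulator faulted=not, Emergency master cylinder malfunctions=occurs → at least one input occurs → occurs.
Front circuit down [AND]: Standby booster offline=not, Forward caliper lost=occurs → not all inputs occur → does not occur.
Booster path unavailable [AND]: Standby reservoir fails=not, Backup proportioning valve is inoperative=not, Front circuit down=not → not all inputs occur → does not occur.
Rear circuit lost [OR]: Booster path unavailable=not, #3 pad sensor degraded=not, Wheel cylinder is out=not → no input occurs → does not occur.
Service line down [AND]: Rear circuit lost=not, Inboard brake line is out=occurs → not all inputs occur → does not occur.
Braking system failure [OR]: ABS chain down=occurs, Service line down=not → at least one input occurs → occurs.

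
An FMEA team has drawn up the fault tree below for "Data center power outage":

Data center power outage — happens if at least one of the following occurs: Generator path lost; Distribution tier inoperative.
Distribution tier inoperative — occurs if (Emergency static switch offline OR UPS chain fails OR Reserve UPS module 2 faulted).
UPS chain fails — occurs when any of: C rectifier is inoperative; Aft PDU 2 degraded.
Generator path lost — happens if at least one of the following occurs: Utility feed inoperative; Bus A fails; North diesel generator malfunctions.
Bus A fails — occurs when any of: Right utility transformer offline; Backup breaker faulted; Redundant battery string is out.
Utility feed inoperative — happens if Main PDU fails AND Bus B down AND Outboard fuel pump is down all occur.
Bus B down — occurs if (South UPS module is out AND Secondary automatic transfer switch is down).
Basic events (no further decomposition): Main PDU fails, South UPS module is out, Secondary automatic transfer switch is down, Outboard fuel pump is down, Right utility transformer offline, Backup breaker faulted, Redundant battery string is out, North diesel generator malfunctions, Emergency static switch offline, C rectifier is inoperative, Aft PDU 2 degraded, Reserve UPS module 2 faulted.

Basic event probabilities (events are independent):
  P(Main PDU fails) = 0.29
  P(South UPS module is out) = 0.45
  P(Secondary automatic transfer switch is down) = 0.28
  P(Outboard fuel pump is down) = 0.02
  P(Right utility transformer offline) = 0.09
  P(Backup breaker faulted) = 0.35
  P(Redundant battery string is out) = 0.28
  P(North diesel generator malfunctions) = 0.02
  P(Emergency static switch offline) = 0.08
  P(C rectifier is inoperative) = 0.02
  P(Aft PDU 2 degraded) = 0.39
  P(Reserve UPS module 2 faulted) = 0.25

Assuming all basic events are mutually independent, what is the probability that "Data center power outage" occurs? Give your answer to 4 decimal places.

P(Bus B down) [AND] = 0.45 × 0.28 = 0.126000
P(Utility feed inoperative) [AND] = 0.29 × 0.126000 × 0.02 = 0.000731
P(Bus A fails) [OR] = 1 − (1−0.09) × (1−0.35) × (1−0.28) = 0.574120
P(Generator path lost) [OR] = 1 − (1−0.000731) × (1−0.574120) × (1−0.02) = 0.582943
P(UPS chain fails) [OR] = 1 − (1−0.02) × (1−0.39) = 0.402200
P(Distribution tier inoperative) [OR] = 1 − (1−0.08) × (1−0.402200) × (1−0.25) = 0.587518
P(Data center power outage) [OR] = 1 − (1−0.582943) × (1−0.587518) = 0.827971
Rounded to 4 decimal places: P(Data center power outage) ≈ 0.8280.

0.8280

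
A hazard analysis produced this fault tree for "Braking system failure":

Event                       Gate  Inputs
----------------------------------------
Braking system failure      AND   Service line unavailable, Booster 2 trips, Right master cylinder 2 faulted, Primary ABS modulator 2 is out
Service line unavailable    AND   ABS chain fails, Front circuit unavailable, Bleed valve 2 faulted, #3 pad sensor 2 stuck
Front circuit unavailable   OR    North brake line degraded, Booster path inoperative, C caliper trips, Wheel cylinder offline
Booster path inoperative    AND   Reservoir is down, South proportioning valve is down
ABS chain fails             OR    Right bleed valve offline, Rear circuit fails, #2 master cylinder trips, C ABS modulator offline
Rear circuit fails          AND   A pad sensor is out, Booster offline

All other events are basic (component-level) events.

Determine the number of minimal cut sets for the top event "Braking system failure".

16

Rear circuit fails [AND]: one cut set from each child combined → 1 × 1 = 1 cut set(s).
ABS chain fails [OR]: union of children's cut sets → 4 cut set(s).
Booster path inoperative [AND]: one cut set from each child combined → 1 × 1 = 1 cut set(s).
Front circuit unavailable [OR]: union of children's cut sets → 4 cut set(s).
Service line unavailable [AND]: one cut set from each child combined → 4 × 4 × 1 × 1 = 16 cut set(s).
Braking system failure [AND]: one cut set from each child combined → 16 × 1 × 1 × 1 = 16 cut set(s).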